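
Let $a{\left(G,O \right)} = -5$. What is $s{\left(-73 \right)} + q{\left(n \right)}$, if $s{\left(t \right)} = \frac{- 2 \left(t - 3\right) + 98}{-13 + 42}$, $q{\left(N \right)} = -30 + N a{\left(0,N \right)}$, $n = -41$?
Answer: $\frac{5325}{29} \approx 183.62$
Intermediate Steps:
$q{\left(N \right)} = -30 - 5 N$ ($q{\left(N \right)} = -30 + N \left(-5\right) = -30 - 5 N$)
$s{\left(t \right)} = \frac{104}{29} - \frac{2 t}{29}$ ($s{\left(t \right)} = \frac{- 2 \left(-3 + t\right) + 98}{29} = \left(\left(6 - 2 t\right) + 98\right) \frac{1}{29} = \left(104 - 2 t\right) \frac{1}{29} = \frac{104}{29} - \frac{2 t}{29}$)
$s{\left(-73 \right)} + q{\left(n \right)} = \left(\frac{104}{29} - - \frac{146}{29}\right) - -175 = \left(\frac{104}{29} + \frac{146}{29}\right) + \left(-30 + 205\right) = \frac{250}{29} + 175 = \frac{5325}{29}$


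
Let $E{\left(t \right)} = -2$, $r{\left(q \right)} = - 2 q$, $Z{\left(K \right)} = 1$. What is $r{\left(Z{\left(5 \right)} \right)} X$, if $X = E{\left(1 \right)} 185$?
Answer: $740$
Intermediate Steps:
$X = -370$ ($X = \left(-2\right) 185 = -370$)
$r{\left(Z{\left(5 \right)} \right)} X = \left(-2\right) 1 \left(-370\right) = \left(-2\right) \left(-370\right) = 740$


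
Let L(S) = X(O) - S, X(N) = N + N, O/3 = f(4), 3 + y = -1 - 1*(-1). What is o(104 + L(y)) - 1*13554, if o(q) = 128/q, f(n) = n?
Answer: -1775446/131 ≈ -13553.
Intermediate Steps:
y = -3 (y = -3 + (-1 - 1*(-1)) = -3 + (-1 + 1) = -3 + 0 = -3)
O = 12 (O = 3*4 = 12)
X(N) = 2*N
L(S) = 24 - S (L(S) = 2*12 - S = 24 - S)
o(104 + L(y)) - 1*13554 = 128/(104 + (24 - 1*(-3))) - 1*13554 = 128/(104 + (24 + 3)) - 13554 = 128/(104 + 27) - 13554 = 128/131 - 13554 = -1775446/131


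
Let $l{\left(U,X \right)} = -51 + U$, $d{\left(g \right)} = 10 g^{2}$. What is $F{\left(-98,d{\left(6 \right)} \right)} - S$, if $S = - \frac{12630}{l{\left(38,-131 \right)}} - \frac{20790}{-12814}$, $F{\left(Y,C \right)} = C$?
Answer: $- \frac{51070785}{83291} \approx -613.16$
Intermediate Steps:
$S = \frac{81055545}{83291}$ ($S = - \frac{12630}{-51 + 38} - \frac{20790}{-12814} = - \frac{12630}{-13} - - \frac{10395}{6407} = \left(-12630\right) \left(- \frac{1}{13}\right) + \frac{10395}{6407} = \frac{12630}{13} + \frac{10395}{6407} = \frac{81055545}{83291} \approx 973.16$)
$F{\left(-98,d{\left(6 \right)} \right)} - S = 10 \cdot 6^{2} - \frac{81055545}{83291} = 10 \cdot 36 - \frac{81055545}{83291} = 360 - \frac{81055545}{83291} = - \frac{51070785}{83291}$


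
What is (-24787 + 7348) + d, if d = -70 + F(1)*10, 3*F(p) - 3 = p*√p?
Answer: -52487/3 ≈ -17496.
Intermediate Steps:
F(p) = 1 + p^(3/2)/3 (F(p) = 1 + (p*√p)/3 = 1 + p^(3/2)/3)
d = -170/3 (d = -70 + (1 + 1^(3/2)/3)*10 = -70 + (1 + (⅓)*1)*10 = -70 + (1 + ⅓)*10 = -70 + (4/3)*10 = -70 + 40/3 = -170/3 ≈ -56.667)
(-24787 + 7348) + d = (-24787 + 7348) - 170/3 = -17439 - 170/3 = -52487/3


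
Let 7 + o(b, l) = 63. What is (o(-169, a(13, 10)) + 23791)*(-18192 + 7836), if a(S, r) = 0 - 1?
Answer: -246959532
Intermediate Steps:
a(S, r) = -1
o(b, l) = 56 (o(b, l) = -7 + 63 = 56)
(o(-169, a(13, 10)) + 23791)*(-18192 + 7836) = (56 + 23791)*(-18192 + 7836) = 23847*(-10356) = -246959532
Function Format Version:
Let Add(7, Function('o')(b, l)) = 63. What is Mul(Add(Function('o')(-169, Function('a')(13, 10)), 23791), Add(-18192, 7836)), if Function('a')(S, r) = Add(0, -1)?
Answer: -246959532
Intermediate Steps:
Function('a')(S, r) = -1
Function('o')(b, l) = 56 (Function('o')(b, l) = Add(-7, 63) = 56)
Mul(Add(Function('o')(-169, Function('a')(13, 10)), 23791), Add(-18192, 7836)) = Mul(Add(56, 23791), Add(-18192, 7836)) = Mul(23847, -10356) = -246959532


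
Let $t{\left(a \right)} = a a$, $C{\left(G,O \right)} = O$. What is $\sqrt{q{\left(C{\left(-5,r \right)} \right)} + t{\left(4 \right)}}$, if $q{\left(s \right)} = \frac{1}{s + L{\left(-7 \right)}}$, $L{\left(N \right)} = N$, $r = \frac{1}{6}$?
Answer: $\frac{5 \sqrt{1066}}{41} \approx 3.9817$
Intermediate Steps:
$r = \frac{1}{6} \approx 0.16667$
$q{\left(s \right)} = \frac{1}{-7 + s}$ ($q{\left(s \right)} = \frac{1}{s - 7} = \frac{1}{-7 + s}$)
$t{\left(a \right)} = a^{2}$
$\sqrt{q{\left(C{\left(-5,r \right)} \right)} + t{\left(4 \right)}} = \sqrt{\frac{1}{-7 + \frac{1}{6}} + 4^{2}} = \sqrt{\frac{1}{- \frac{41}{6}} + 16} = \sqrt{- \frac{6}{41} + 16} = \sqrt{\frac{650}{41}} = \frac{5 \sqrt{1066}}{41}$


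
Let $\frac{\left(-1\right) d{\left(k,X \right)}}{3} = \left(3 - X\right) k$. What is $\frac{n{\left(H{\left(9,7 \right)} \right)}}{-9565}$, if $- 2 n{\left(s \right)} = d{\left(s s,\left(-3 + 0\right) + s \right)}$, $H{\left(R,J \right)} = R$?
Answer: $\frac{729}{19130} \approx 0.038108$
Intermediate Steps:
$d{\left(k,X \right)} = - 3 k \left(3 - X\right)$ ($d{\left(k,X \right)} = - 3 \left(3 - X\right) k = - 3 k \left(3 - X\right)$)
$n{\left(s \right)} = - \frac{3 s^{2} \left(-6 + s\right)}{2}$ ($n{\left(s \right)} = - \frac{3 s s \left(-3 + \left(\left(-3 + 0\right) + s\right)\right)}{2} = - \frac{3 s^{2} \left(-3 + \left(-3 + s\right)\right)}{2} = - \frac{3 s^{2} \left(-6 + s\right)}{2}$)
$\frac{n{\left(H{\left(9,7 \right)} \right)}}{-9565} = \frac{\frac{3}{2} \cdot 9^{2} \left(6 - 9\right)}{-9565} = \frac{3}{2} \cdot 81 \left(6 - 9\right) \left(- \frac{1}{9565}\right) = \frac{3}{2} \cdot 81 \left(-3\right) \left(- \frac{1}{9565}\right) = \left(- \frac{729}{2}\right) \left(- \frac{1}{9565}\right) = \frac{729}{19130}$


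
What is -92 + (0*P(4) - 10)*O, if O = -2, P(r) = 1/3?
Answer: -72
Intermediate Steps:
P(r) = ⅓
-92 + (0*P(4) - 10)*O = -92 + (0*(⅓) - 10)*(-2) = -92 + (0 - 10)*(-2) = -92 - 10*(-2) = -92 + 20 = -72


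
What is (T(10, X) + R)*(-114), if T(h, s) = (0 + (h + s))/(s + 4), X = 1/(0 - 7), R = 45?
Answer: -16264/3 ≈ -5421.3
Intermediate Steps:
X = -⅐ (X = 1/(-7) = -⅐ ≈ -0.14286)
T(h, s) = (h + s)/(4 + s)
(T(10, X) + R)*(-114) = ((10 - ⅐)/(4 - ⅐) + 45)*(-114) = ((69/7)/(27/7) + 45)*(-114) = ((7/27)*(69/7) + 45)*(-114) = (23/9 + 45)*(-114) = (428/9)*(-114) = -16264/3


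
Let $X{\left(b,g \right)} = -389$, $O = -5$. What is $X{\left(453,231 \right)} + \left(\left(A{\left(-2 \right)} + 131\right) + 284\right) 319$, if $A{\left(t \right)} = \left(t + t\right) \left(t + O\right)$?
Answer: $140928$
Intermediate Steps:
$A{\left(t \right)} = 2 t \left(-5 + t\right)$ ($A{\left(t \right)} = \left(t + t\right) \left(t - 5\right) = 2 t \left(-5 + t\right)$)
$X{\left(453,231 \right)} + \left(\left(A{\left(-2 \right)} + 131\right) + 284\right) 319 = -389 + \left(\left(2 \left(-2\right) \left(-5 - 2\right) + 131\right) + 284\right) 319 = -389 + \left(\left(2 \left(-2\right) \left(-7\right) + 131\right) + 284\right) 319 = -389 + \left(\left(28 + 131\right) + 284\right) 319 = -389 + \left(159 + 284\right) 319 = -389 + 443 \cdot 319 = -389 + 141317 = 140928$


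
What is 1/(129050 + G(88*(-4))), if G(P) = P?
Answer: 1/128698 ≈ 7.7701e-6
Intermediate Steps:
1/(129050 + G(88*(-4))) = 1/(129050 + 88*(-4)) = 1/(129050 - 352) = 1/128698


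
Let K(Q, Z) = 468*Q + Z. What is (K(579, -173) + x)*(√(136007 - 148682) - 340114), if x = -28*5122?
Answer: -43324741662 + 8279895*I*√3 ≈ -4.3325e+10 + 1.4341e+7*I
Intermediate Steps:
K(Q, Z) = Z + 468*Q
x = -143416
(K(579, -173) + x)*(√(136007 - 148682) - 340114) = ((-173 + 468*579) - 143416)*(√(136007 - 148682) - 340114) = ((-173 + 270972) - 143416)*(√(-12675) - 340114) = (270799 - 143416)*(65*I*√3 - 340114) = 127383*(-340114 + 65*I*√3) = -43324741662 + 8279895*I*√3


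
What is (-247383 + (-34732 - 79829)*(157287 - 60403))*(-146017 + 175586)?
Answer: -328197428452683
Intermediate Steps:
(-247383 + (-34732 - 79829)*(157287 - 60403))*(-146017 + 175586) = (-247383 - 114561*96884)*29569 = (-247383 - 11099127924)*29569 = -11099375307*29569 = -328197428452683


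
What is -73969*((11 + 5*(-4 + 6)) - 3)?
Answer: -1331442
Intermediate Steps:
-73969*((11 + 5*(-4 + 6)) - 3) = -73969*((11 + 5*2) - 3) = -73969*((11 + 10) - 3) = -73969*(21 - 3) = -73969*18 = -1331442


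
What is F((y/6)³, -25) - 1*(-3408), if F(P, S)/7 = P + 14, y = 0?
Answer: 3506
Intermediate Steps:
F(P, S) = 98 + 7*P (F(P, S) = 7*(P + 14) = 7*(14 + P) = 98 + 7*P)
F((y/6)³, -25) - 1*(-3408) = (98 + 7*(0/6)³) - 1*(-3408) = (98 + 7*(0*(⅙))³) + 3408 = (98 + 7*0³) + 3408 = (98 + 7*0) + 3408 = (98 + 0) + 3408 = 98 + 3408 = 3506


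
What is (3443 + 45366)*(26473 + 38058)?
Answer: 3149693579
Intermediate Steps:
(3443 + 45366)*(26473 + 38058) = 48809*64531 = 3149693579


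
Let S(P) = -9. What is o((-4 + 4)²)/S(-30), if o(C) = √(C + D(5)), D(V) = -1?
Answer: -I/9 ≈ -0.11111*I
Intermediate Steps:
o(C) = √(-1 + C) (o(C) = √(C - 1) = √(-1 + C))
o((-4 + 4)²)/S(-30) = √(-1 + (-4 + 4)²)/(-9) = √(-1 + 0²)*(-⅑) = √(-1 + 0)*(-⅑) = √(-1)*(-⅑) = I*(-⅑) = -I/9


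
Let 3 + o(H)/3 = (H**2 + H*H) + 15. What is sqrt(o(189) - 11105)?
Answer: sqrt(203257) ≈ 450.84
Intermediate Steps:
o(H) = 36 + 6*H**2 (o(H) = -9 + 3*((H**2 + H*H) + 15) = -9 + 3*((H**2 + H**2) + 15) = -9 + 3*(2*H**2 + 15) = -9 + 3*(15 + 2*H**2) = -9 + (45 + 6*H**2) = 36 + 6*H**2)
sqrt(o(189) - 11105) = sqrt((36 + 6*189**2) - 11105) = sqrt((36 + 6*35721) - 11105) = sqrt((36 + 214326) - 11105) = sqrt(214362 - 11105) = sqrt(203257)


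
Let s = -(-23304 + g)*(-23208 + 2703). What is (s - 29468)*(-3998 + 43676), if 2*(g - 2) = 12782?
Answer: -13759914693594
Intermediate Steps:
g = 6393 (g = 2 + (1/2)*12782 = 2 + 6391 = 6393)
s = -346760055 (s = -(-23304 + 6393)*(-23208 + 2703) = -(-16911)*(-20505) = -1*346760055 = -346760055)
(s - 29468)*(-3998 + 43676) = (-346760055 - 29468)*(-3998 + 43676) = -346789523*39678 = -13759914693594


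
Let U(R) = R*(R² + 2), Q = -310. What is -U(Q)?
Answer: 29791620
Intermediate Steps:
U(R) = R*(2 + R²)
-U(Q) = -(-310)*(2 + (-310)²) = -(-310)*(2 + 96100) = -(-310)*96102 = -1*(-29791620) = 29791620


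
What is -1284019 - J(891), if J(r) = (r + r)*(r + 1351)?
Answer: -5279263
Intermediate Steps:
J(r) = 2*r*(1351 + r) (J(r) = (2*r)*(1351 + r) = 2*r*(1351 + r))
-1284019 - J(891) = -1284019 - 2*891*(1351 + 891) = -1284019 - 2*891*2242 = -1284019 - 1*3995244 = -1284019 - 3995244 = -5279263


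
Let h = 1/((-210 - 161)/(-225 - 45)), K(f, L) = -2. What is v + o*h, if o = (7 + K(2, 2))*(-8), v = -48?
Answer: -28608/371 ≈ -77.110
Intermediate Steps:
h = 270/371 (h = 1/(-371/(-270)) = 1/(-371*(-1/270)) = 1/(371/270) = 270/371 ≈ 0.72776)
o = -40 (o = (7 - 2)*(-8) = 5*(-8) = -40)
v + o*h = -48 - 40*270/371 = -48 - 10800/371 = -28608/371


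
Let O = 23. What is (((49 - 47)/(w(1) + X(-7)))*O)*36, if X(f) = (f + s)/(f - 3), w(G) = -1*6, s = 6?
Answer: -16560/59 ≈ -280.68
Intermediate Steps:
w(G) = -6
X(f) = (6 + f)/(-3 + f) (X(f) = (f + 6)/(f - 3) = (6 + f)/(-3 + f))
(((49 - 47)/(w(1) + X(-7)))*O)*36 = (((49 - 47)/(-6 + (6 - 7)/(-3 - 7)))*23)*36 = ((2/(-6 - 1/(-10)))*23)*36 = ((2/(-6 - ⅒*(-1)))*23)*36 = ((2/(-6 + ⅒))*23)*36 = ((2/(-59/10))*23)*36 = ((2*(-10/59))*23)*36 = -20/59*23*36 = -460/59*36 = -16560/59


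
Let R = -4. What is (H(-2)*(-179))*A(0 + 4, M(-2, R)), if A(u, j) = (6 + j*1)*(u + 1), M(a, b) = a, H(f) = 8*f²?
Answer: -114560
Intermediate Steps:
A(u, j) = (1 + u)*(6 + j) (A(u, j) = (6 + j)*(1 + u) = (1 + u)*(6 + j))
(H(-2)*(-179))*A(0 + 4, M(-2, R)) = ((8*(-2)²)*(-179))*(6 - 2 + 6*(0 + 4) - 2*(0 + 4)) = ((8*4)*(-179))*(6 - 2 + 6*4 - 2*4) = (32*(-179))*(6 - 2 + 24 - 8) = -5728*20 = -114560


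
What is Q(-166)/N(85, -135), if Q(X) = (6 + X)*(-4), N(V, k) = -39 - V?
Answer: -160/31 ≈ -5.1613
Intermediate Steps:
Q(X) = -24 - 4*X
Q(-166)/N(85, -135) = (-24 - 4*(-166))/(-39 - 1*85) = (-24 + 664)/(-39 - 85) = 640/(-124) = 640*(-1/124) = -160/31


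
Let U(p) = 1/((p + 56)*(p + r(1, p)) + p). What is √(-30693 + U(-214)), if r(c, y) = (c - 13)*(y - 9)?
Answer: I*√4649511429290510/389210 ≈ 175.19*I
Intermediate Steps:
r(c, y) = (-13 + c)*(-9 + y)
U(p) = 1/(p + (56 + p)*(108 - 11*p)) (U(p) = 1/((p + 56)*(p + (117 - 13*p - 9*1 + 1*p)) + p) = 1/((56 + p)*(p + (117 - 13*p - 9 + p)) + p) = 1/((56 + p)*(p + (108 - 12*p)) + p) = 1/((56 + p)*(108 - 11*p) + p) = 1/(p + (56 + p)*(108 - 11*p)))
√(-30693 + U(-214)) = √(-30693 - 1/(-6048 + 11*(-214)² + 507*(-214))) = √(-30693 - 1/(-6048 + 11*45796 - 108498)) = √(-30693 - 1/(-6048 + 503756 - 108498)) = √(-30693 - 1/389210) = √(-11946022531/389210) = I*√4649511429290510/389210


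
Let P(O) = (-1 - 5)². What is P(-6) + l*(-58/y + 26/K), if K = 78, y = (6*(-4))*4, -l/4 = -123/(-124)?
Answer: 16011/496 ≈ 32.280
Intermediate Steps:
l = -123/31 (l = -(-492)/(-124) = -(-492)*(-1)/124 = -4*123/124 = -123/31 ≈ -3.9677)
y = -96 (y = -24*4 = -96)
P(O) = 36 (P(O) = (-6)² = 36)
P(-6) + l*(-58/y + 26/K) = 36 - 123*(-58/(-96) + 26/78)/31 = 36 - 123*(-58*(-1/96) + 26*(1/78))/31 = 36 - 123*(29/48 + ⅓)/31 = 36 - 123/31*15/16 = 36 - 1845/496 = 16011/496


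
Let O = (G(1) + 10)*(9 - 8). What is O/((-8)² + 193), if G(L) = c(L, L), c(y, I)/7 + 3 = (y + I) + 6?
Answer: 45/257 ≈ 0.17510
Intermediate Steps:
c(y, I) = 21 + 7*I + 7*y (c(y, I) = -21 + 7*((y + I) + 6) = -21 + 7*((I + y) + 6) = -21 + 7*(6 + I + y) = -21 + (42 + 7*I + 7*y) = 21 + 7*I + 7*y)
G(L) = 21 + 14*L (G(L) = 21 + 7*L + 7*L = 21 + 14*L)
O = 45 (O = ((21 + 14*1) + 10)*(9 - 8) = ((21 + 14) + 10)*1 = (35 + 10)*1 = 45*1 = 45)
O/((-8)² + 193) = 45/((-8)² + 193) = 45/(64 + 193) = 45/257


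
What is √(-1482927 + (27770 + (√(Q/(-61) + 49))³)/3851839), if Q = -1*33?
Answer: √(-81868284980629991195377 + 11640257458*√184342)/234962179 ≈ 1217.8*I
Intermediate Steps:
Q = -33
√(-1482927 + (27770 + (√(Q/(-61) + 49))³)/3851839) = √(-1482927 + (27770 + (√(-33/(-61) + 49))³)/3851839) = √(-1482927 + (27770 + (√(-33*(-1/61) + 49))³)*(1/3851839)) = √(-1482927 + (27770 + (√(33/61 + 49))³)*(1/3851839)) = √(-1482927 + (27770 + (√(3022/61))³)*(1/3851839)) = √(-1482927 + (27770 + (√184342/61)³)*(1/3851839)) = √(-1482927 + (27770 + 3022*√184342/3721)*(1/3851839)) = √(-1482927 + (27770/3851839 + 3022*√184342/14332692919)) = √(-5711996024983/3851839 + 3022*√184342/14332692919)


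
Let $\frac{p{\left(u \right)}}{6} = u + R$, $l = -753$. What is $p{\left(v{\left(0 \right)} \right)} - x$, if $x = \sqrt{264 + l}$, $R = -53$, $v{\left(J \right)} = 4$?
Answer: $-294 - i \sqrt{489} \approx -294.0 - 22.113 i$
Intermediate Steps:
$p{\left(u \right)} = -318 + 6 u$ ($p{\left(u \right)} = 6 \left(u - 53\right) = 6 \left(-53 + u\right) = -318 + 6 u$)
$x = i \sqrt{489}$ ($x = \sqrt{264 - 753} = \sqrt{-489} = i \sqrt{489} \approx 22.113 i$)
$p{\left(v{\left(0 \right)} \right)} - x = \left(-318 + 6 \cdot 4\right) - i \sqrt{489} = \left(-318 + 24\right) - i \sqrt{489} = -294 - i \sqrt{489}$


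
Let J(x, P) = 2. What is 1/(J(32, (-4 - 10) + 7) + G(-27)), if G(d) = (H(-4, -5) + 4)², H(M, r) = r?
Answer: ⅓ ≈ 0.33333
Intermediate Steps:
G(d) = 1 (G(d) = (-5 + 4)² = (-1)² = 1)
1/(J(32, (-4 - 10) + 7) + G(-27)) = 1/(2 + 1) = 1/3 = ⅓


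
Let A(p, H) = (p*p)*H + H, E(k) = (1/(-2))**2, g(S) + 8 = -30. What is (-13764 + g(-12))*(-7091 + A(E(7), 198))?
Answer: 379865545/4 ≈ 9.4966e+7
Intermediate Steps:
g(S) = -38 (g(S) = -8 - 30 = -38)
E(k) = 1/4 (E(k) = (-1/2)**2 = 1/4)
A(p, H) = H + H*p**2 (A(p, H) = p**2*H + H = H*p**2 + H = H + H*p**2)
(-13764 + g(-12))*(-7091 + A(E(7), 198)) = (-13764 - 38)*(-7091 + 198*(1 + (1/4)**2)) = -13802*(-7091 + 198*(1 + 1/16)) = -13802*(-7091 + 198*(17/16)) = -13802*(-7091 + 1683/8) = -13802*(-55045/8) = 379865545/4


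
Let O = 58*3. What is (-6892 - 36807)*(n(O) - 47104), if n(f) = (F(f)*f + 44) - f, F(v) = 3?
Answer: 2041267688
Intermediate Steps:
O = 174
n(f) = 44 + 2*f (n(f) = (3*f + 44) - f = (44 + 3*f) - f = 44 + 2*f)
(-6892 - 36807)*(n(O) - 47104) = (-6892 - 36807)*((44 + 2*174) - 47104) = -43699*((44 + 348) - 47104) = -43699*(392 - 47104) = -43699*(-46712) = 2041267688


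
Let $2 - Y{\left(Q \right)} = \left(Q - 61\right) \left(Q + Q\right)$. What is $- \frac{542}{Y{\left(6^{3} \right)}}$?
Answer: $\frac{271}{33479} \approx 0.0080946$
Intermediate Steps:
$Y{\left(Q \right)} = 2 - 2 Q \left(-61 + Q\right)$ ($Y{\left(Q \right)} = 2 - \left(Q - 61\right) \left(Q + Q\right) = 2 - \left(-61 + Q\right) 2 Q = 2 - 2 Q \left(-61 + Q\right)$)
$- \frac{542}{Y{\left(6^{3} \right)}} = - \frac{542}{2 - 2 \left(6^{3}\right)^{2} + 122 \cdot 6^{3}} = - \frac{542}{2 - 2 \cdot 216^{2} + 122 \cdot 216} = - \frac{542}{2 - 93312 + 26352} = - \frac{542}{-66958} = \left(-542\right) \left(- \frac{1}{66958}\right) = \frac{271}{33479}$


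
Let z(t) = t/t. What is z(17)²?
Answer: 1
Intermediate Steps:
z(t) = 1
z(17)² = 1² = 1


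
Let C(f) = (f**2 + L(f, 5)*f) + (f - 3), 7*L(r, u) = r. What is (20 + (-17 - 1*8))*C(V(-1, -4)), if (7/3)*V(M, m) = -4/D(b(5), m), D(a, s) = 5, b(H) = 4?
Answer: 27513/1715 ≈ 16.043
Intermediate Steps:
L(r, u) = r/7
V(M, m) = -12/35 (V(M, m) = 3*(-4/5)/7 = 3*(-4*1/5)/7 = (3/7)*(-4/5) = -12/35)
C(f) = -3 + f + 8*f**2/7 (C(f) = (f**2 + (f/7)*f) + (f - 3) = (f**2 + f**2/7) + (-3 + f) = 8*f**2/7 + (-3 + f) = -3 + f + 8*f**2/7)
(20 + (-17 - 1*8))*C(V(-1, -4)) = (20 + (-17 - 1*8))*(-3 - 12/35 + 8*(-12/35)**2/7) = (20 + (-17 - 8))*(-3 - 12/35 + (8/7)*(144/1225)) = (20 - 25)*(-3 - 12/35 + 1152/8575) = -5*(-27513/8575) = 27513/1715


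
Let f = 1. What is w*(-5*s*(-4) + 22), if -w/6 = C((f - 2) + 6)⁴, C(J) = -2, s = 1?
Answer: -4032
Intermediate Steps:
w = -96 (w = -6*(-2)⁴ = -6*16 = -96)
w*(-5*s*(-4) + 22) = -96*(-5*1*(-4) + 22) = -96*(-5*(-4) + 22) = -96*(20 + 22) = -96*42 = -4032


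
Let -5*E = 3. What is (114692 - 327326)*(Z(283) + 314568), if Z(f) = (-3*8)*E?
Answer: -334454570208/5 ≈ -6.6891e+10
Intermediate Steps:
E = -⅗ (E = -⅕*3 = -⅗ ≈ -0.60000)
Z(f) = 72/5 (Z(f) = -3*8*(-⅗) = -24*(-⅗) = 72/5)
(114692 - 327326)*(Z(283) + 314568) = (114692 - 327326)*(72/5 + 314568) = -212634*1572912/5 = -334454570208/5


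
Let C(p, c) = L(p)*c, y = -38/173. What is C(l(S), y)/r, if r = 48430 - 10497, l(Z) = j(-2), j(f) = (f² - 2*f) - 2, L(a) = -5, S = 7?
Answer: 190/6562409 ≈ 2.8953e-5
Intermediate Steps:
j(f) = -2 + f² - 2*f
l(Z) = 6 (l(Z) = -2 + (-2)² - 2*(-2) = -2 + 4 + 4 = 6)
y = -38/173 (y = -38*1/173 = -38/173 ≈ -0.21965)
C(p, c) = -5*c
r = 37933
C(l(S), y)/r = -5*(-38/173)/37933 = (190/173)*(1/37933) = 190/6562409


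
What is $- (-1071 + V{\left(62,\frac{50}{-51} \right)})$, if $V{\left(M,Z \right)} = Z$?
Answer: $\frac{54671}{51} \approx 1072.0$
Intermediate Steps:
$- (-1071 + V{\left(62,\frac{50}{-51} \right)}) = - (-1071 + \frac{50}{-51}) = - (-1071 + 50 \left(- \frac{1}{51}\right)) = - (-1071 - \frac{50}{51}) = \left(-1\right) \left(- \frac{54671}{51}\right) = \frac{54671}{51}$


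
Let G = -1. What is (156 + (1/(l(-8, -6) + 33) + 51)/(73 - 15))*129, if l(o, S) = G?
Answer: 37560801/1856 ≈ 20238.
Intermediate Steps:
l(o, S) = -1
(156 + (1/(l(-8, -6) + 33) + 51)/(73 - 15))*129 = (156 + (1/(-1 + 33) + 51)/(73 - 15))*129 = (156 + (1/32 + 51)/58)*129 = (156 + (1/32 + 51)*(1/58))*129 = (156 + (1633/32)*(1/58))*129 = (156 + 1633/1856)*129 = (291169/1856)*129 = 37560801/1856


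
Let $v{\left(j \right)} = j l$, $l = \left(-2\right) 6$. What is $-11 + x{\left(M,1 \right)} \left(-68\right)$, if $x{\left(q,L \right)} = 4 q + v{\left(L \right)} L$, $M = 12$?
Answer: $-2459$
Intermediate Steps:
$l = -12$
$v{\left(j \right)} = - 12 j$ ($v{\left(j \right)} = j \left(-12\right) = - 12 j$)
$x{\left(q,L \right)} = - 12 L^{2} + 4 q$ ($x{\left(q,L \right)} = 4 q + - 12 L L = 4 q - 12 L^{2} = - 12 L^{2} + 4 q$)
$-11 + x{\left(M,1 \right)} \left(-68\right) = -11 + \left(- 12 \cdot 1^{2} + 4 \cdot 12\right) \left(-68\right) = -11 + \left(\left(-12\right) 1 + 48\right) \left(-68\right) = -11 + \left(-12 + 48\right) \left(-68\right) = -11 + 36 \left(-68\right) = -11 - 2448 = -2459$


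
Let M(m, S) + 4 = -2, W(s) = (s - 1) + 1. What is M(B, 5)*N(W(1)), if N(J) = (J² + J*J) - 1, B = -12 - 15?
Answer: -6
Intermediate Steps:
W(s) = s (W(s) = (-1 + s) + 1 = s)
B = -27
M(m, S) = -6 (M(m, S) = -4 - 2 = -6)
N(J) = -1 + 2*J² (N(J) = (J² + J²) - 1 = 2*J² - 1 = -1 + 2*J²)
M(B, 5)*N(W(1)) = -6*(-1 + 2*1²) = -6*(-1 + 2*1) = -6*(-1 + 2) = -6*1 = -6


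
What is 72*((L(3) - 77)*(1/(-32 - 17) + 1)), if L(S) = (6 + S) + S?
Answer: -224640/49 ≈ -4584.5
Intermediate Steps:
L(S) = 6 + 2*S
72*((L(3) - 77)*(1/(-32 - 17) + 1)) = 72*(((6 + 2*3) - 77)*(1/(-32 - 17) + 1)) = 72*(((6 + 6) - 77)*(1/(-49) + 1)) = 72*((12 - 77)*(-1/49 + 1)) = 72*(-65*48/49) = 72*(-3120/49) = -224640/49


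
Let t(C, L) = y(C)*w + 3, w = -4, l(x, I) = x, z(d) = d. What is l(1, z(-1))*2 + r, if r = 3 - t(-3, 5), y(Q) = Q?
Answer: -10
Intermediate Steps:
t(C, L) = 3 - 4*C (t(C, L) = C*(-4) + 3 = -4*C + 3 = 3 - 4*C)
r = -12 (r = 3 - (3 - 4*(-3)) = 3 - (3 + 12) = 3 - 1*15 = 3 - 15 = -12)
l(1, z(-1))*2 + r = 1*2 - 12 = 2 - 12 = -10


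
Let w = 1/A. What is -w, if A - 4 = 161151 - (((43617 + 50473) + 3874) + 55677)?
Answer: -1/7514 ≈ -0.00013308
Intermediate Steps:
A = 7514 (A = 4 + (161151 - (((43617 + 50473) + 3874) + 55677)) = 4 + (161151 - ((94090 + 3874) + 55677)) = 4 + (161151 - (97964 + 55677)) = 4 + (161151 - 1*153641) = 4 + (161151 - 153641) = 4 + 7510 = 7514)
w = 1/7514 ≈ 0.00013308
-w = -1*1/7514 = -1/7514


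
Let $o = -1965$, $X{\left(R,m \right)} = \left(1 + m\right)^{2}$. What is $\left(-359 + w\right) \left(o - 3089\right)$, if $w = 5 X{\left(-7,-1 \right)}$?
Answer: $1814386$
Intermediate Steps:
$w = 0$ ($w = 5 \left(1 - 1\right)^{2} = 5 \cdot 0^{2} = 5 \cdot 0 = 0$)
$\left(-359 + w\right) \left(o - 3089\right) = \left(-359 + 0\right) \left(-1965 - 3089\right) = \left(-359\right) \left(-5054\right) = 1814386$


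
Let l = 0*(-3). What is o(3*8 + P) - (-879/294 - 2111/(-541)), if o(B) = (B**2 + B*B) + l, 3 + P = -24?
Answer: 905959/53018 ≈ 17.088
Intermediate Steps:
P = -27 (P = -3 - 24 = -27)
l = 0
o(B) = 2*B**2 (o(B) = (B**2 + B*B) + 0 = (B**2 + B**2) + 0 = 2*B**2 + 0 = 2*B**2)
o(3*8 + P) - (-879/294 - 2111/(-541)) = 2*(3*8 - 27)**2 - (-879/294 - 2111/(-541)) = 2*(24 - 27)**2 - (-879*1/294 - 2111*(-1/541)) = 2*(-3)**2 - (-293/98 + 2111/541) = 2*9 - 1*48365/53018 = 18 - 48365/53018 = 905959/53018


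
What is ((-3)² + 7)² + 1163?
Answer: 1419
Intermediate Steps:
((-3)² + 7)² + 1163 = (9 + 7)² + 1163 = 16² + 1163 = 256 + 1163 = 1419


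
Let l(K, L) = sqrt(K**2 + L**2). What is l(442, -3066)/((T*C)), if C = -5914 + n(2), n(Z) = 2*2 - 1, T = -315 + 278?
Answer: 2*sqrt(2398930)/218707 ≈ 0.014164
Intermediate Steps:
T = -37
n(Z) = 3 (n(Z) = 4 - 1 = 3)
C = -5911 (C = -5914 + 3 = -5911)
l(442, -3066)/((T*C)) = sqrt(442**2 + (-3066)**2)/((-37*(-5911))) = sqrt(195364 + 9400356)/218707 = sqrt(9595720)*(1/218707) = (2*sqrt(2398930))*(1/218707) = 2*sqrt(2398930)/218707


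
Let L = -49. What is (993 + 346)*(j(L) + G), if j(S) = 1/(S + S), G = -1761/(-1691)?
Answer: 228817693/165718 ≈ 1380.8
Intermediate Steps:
G = 1761/1691 (G = -1761*(-1/1691) = 1761/1691 ≈ 1.0414)
j(S) = 1/(2*S)
(993 + 346)*(j(L) + G) = (993 + 346)*((½)/(-49) + 1761/1691) = 1339*((½)*(-1/49) + 1761/1691) = 1339*(-1/98 + 1761/1691) = 1339*(170887/165718) = 228817693/165718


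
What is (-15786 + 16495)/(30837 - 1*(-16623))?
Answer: 709/47460 ≈ 0.014939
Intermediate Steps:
(-15786 + 16495)/(30837 - 1*(-16623)) = 709/(30837 + 16623) = 709/47460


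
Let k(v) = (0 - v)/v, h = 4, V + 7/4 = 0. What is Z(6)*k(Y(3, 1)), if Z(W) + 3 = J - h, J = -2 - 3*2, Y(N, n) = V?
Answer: 15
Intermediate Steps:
V = -7/4 (V = -7/4 + 0 = -7/4 ≈ -1.7500)
Y(N, n) = -7/4
J = -8 (J = -2 - 6 = -8)
k(v) = -1 (k(v) = (-v)/v = -1)
Z(W) = -15 (Z(W) = -3 + (-8 - 1*4) = -3 + (-8 - 4) = -3 - 12 = -15)
Z(6)*k(Y(3, 1)) = -15*(-1) = 15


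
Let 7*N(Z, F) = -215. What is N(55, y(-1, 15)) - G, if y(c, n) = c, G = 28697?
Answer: -201094/7 ≈ -28728.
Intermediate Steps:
N(Z, F) = -215/7 (N(Z, F) = (⅐)*(-215) = -215/7)
N(55, y(-1, 15)) - G = -215/7 - 1*28697 = -215/7 - 28697 = -201094/7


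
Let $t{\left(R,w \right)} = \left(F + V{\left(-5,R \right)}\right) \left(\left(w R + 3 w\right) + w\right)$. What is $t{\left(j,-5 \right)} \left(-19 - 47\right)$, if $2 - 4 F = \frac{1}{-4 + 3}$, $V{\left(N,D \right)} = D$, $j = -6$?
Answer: $3465$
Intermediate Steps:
$F = \frac{3}{4}$ ($F = \frac{1}{2} - \frac{1}{4 \left(-4 + 3\right)} = \frac{1}{2} - \frac{1}{4 \left(-1\right)} = \frac{1}{2} - - \frac{1}{4} = \frac{1}{2} + \frac{1}{4} = \frac{3}{4} \approx 0.75$)
$t{\left(R,w \right)} = \left(\frac{3}{4} + R\right) \left(4 w + R w\right)$ ($t{\left(R,w \right)} = \left(\frac{3}{4} + R\right) \left(\left(w R + 3 w\right) + w\right) = \left(\frac{3}{4} + R\right) \left(\left(R w + 3 w\right) + w\right) = \left(\frac{3}{4} + R\right) \left(\left(3 w + R w\right) + w\right) = \left(\frac{3}{4} + R\right) \left(4 w + R w\right)$)
$t{\left(j,-5 \right)} \left(-19 - 47\right) = \frac{1}{4} \left(-5\right) \left(12 + 4 \left(-6\right)^{2} + 19 \left(-6\right)\right) \left(-19 - 47\right) = \frac{1}{4} \left(-5\right) \left(12 + 4 \cdot 36 - 114\right) \left(-66\right) = \frac{1}{4} \left(-5\right) \left(12 + 144 - 114\right) \left(-66\right) = \frac{1}{4} \left(-5\right) 42 \left(-66\right) = \left(- \frac{105}{2}\right) \left(-66\right) = 3465$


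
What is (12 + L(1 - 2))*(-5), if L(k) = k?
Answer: -55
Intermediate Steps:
(12 + L(1 - 2))*(-5) = (12 + (1 - 2))*(-5) = (12 - 1)*(-5) = 11*(-5) = -55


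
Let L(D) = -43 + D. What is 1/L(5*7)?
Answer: -⅛ ≈ -0.12500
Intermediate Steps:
1/L(5*7) = 1/(-43 + 5*7) = 1/(-43 + 35) = 1/(-8) = -⅛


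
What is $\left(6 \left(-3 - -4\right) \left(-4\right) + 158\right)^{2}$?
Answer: $17956$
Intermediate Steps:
$\left(6 \left(-3 - -4\right) \left(-4\right) + 158\right)^{2} = \left(6 \left(-3 + 4\right) \left(-4\right) + 158\right)^{2} = \left(6 \cdot 1 \left(-4\right) + 158\right)^{2} = \left(6 \left(-4\right) + 158\right)^{2} = \left(-24 + 158\right)^{2} = 134^{2} = 17956$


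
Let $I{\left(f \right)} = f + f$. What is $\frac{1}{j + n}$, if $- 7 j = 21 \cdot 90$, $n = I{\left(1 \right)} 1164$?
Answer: $\frac{1}{2058} \approx 0.00048591$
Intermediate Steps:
$I{\left(f \right)} = 2 f$
$n = 2328$ ($n = 2 \cdot 1 \cdot 1164 = 2 \cdot 1164 = 2328$)
$j = -270$ ($j = - \frac{21 \cdot 90}{7} = \left(- \frac{1}{7}\right) 1890 = -270$)
$\frac{1}{j + n} = \frac{1}{-270 + 2328} = \frac{1}{2058}$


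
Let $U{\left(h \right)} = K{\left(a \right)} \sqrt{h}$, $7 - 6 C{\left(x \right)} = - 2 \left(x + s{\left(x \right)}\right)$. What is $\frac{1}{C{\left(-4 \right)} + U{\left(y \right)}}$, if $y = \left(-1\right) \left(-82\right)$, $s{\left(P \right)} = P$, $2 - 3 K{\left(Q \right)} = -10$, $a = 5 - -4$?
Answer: $\frac{6}{5239} + \frac{16 \sqrt{82}}{5239} \approx 0.028801$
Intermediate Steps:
$a = 9$ ($a = 5 + 4 = 9$)
$K{\left(Q \right)} = 4$ ($K{\left(Q \right)} = \frac{2}{3} - - \frac{10}{3} = \frac{2}{3} + \frac{10}{3} = 4$)
$y = 82$
$C{\left(x \right)} = \frac{7}{6} + \frac{2 x}{3}$ ($C{\left(x \right)} = \frac{7}{6} - \frac{\left(-2\right) \left(x + x\right)}{6} = \frac{7}{6} - \frac{\left(-2\right) 2 x}{6} = \frac{7}{6} - \frac{\left(-4\right) x}{6} = \frac{7}{6} + \frac{2 x}{3}$)
$U{\left(h \right)} = 4 \sqrt{h}$
$\frac{1}{C{\left(-4 \right)} + U{\left(y \right)}} = \frac{1}{\left(\frac{7}{6} + \frac{2}{3} \left(-4\right)\right) + 4 \sqrt{82}} = \frac{1}{\left(\frac{7}{6} - \frac{8}{3}\right) + 4 \sqrt{82}} = \frac{1}{- \frac{3}{2} + 4 \sqrt{82}}$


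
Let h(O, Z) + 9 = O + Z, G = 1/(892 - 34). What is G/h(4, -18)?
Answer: -1/19734 ≈ -5.0674e-5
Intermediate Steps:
G = 1/858 ≈ 0.0011655
h(O, Z) = -9 + O + Z (h(O, Z) = -9 + (O + Z) = -9 + O + Z)
G/h(4, -18) = 1/(858*(-9 + 4 - 18)) = (1/858)/(-23) = (1/858)*(-1/23) = -1/19734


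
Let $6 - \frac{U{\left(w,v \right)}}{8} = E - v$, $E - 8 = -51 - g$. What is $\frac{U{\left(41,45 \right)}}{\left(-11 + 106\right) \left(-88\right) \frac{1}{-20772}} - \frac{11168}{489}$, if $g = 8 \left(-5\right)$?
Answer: $\frac{536834872}{511005} \approx 1050.5$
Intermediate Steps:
$g = -40$
$E = -3$ ($E = 8 - 11 = -3$)
$U{\left(w,v \right)} = 72 + 8 v$ ($U{\left(w,v \right)} = 48 - 8 \left(-3 - v\right) = 48 + \left(24 + 8 v\right) = 72 + 8 v$)
$\frac{U{\left(41,45 \right)}}{\left(-11 + 106\right) \left(-88\right) \frac{1}{-20772}} - \frac{11168}{489} = \frac{72 + 8 \cdot 45}{\left(-11 + 106\right) \left(-88\right) \frac{1}{-20772}} - \frac{11168}{489} = \frac{72 + 360}{95 \left(-88\right) \left(- \frac{1}{20772}\right)} - \frac{11168}{489} = \frac{432}{\left(-8360\right) \left(- \frac{1}{20772}\right)} - \frac{11168}{489} = \frac{432}{\frac{2090}{5193}} - \frac{11168}{489} = 432 \cdot \frac{5193}{2090} - \frac{11168}{489} = \frac{1121688}{1045} - \frac{11168}{489} = \frac{536834872}{511005}$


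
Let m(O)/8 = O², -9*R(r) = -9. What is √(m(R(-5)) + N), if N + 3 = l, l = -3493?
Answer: 4*I*√218 ≈ 59.059*I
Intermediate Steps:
R(r) = 1 (R(r) = -⅑*(-9) = 1)
m(O) = 8*O²
N = -3496 (N = -3 - 3493 = -3496)
√(m(R(-5)) + N) = √(8*1² - 3496) = √(8*1 - 3496) = √(8 - 3496) = √(-3488) = 4*I*√218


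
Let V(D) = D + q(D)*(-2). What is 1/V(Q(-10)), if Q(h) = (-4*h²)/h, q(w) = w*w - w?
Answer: -1/3080 ≈ -0.00032468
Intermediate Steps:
q(w) = w² - w
Q(h) = -4*h
V(D) = D - 2*D*(-1 + D) (V(D) = D + (D*(-1 + D))*(-2) = D - 2*D*(-1 + D))
1/V(Q(-10)) = 1/((-4*(-10))*(3 - (-8)*(-10))) = 1/(40*(3 - 2*40)) = 1/(40*(3 - 80)) = 1/(40*(-77)) = 1/(-3080) = -1/3080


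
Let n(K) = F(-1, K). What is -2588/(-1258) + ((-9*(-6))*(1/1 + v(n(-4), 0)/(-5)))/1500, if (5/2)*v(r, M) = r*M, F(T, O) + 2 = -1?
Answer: 329161/157250 ≈ 2.0932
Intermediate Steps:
F(T, O) = -3 (F(T, O) = -2 - 1 = -3)
n(K) = -3
v(r, M) = 2*M*r/5 (v(r, M) = 2*(r*M)/5 = 2*(M*r)/5 = 2*M*r/5)
-2588/(-1258) + ((-9*(-6))*(1/1 + v(n(-4), 0)/(-5)))/1500 = -2588/(-1258) + ((-9*(-6))*(1/1 + ((⅖)*0*(-3))/(-5)))/1500 = -2588*(-1/1258) + (54*(1*1 + 0*(-⅕)))*(1/1500) = 1294/629 + (54*(1 + 0))*(1/1500) = 1294/629 + (54*1)*(1/1500) = 1294/629 + 54*(1/1500) = 1294/629 + 9/250 = 329161/157250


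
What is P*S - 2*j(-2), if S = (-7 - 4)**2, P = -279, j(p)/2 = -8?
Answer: -33727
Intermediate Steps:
j(p) = -16 (j(p) = 2*(-8) = -16)
S = 121 (S = (-11)**2 = 121)
P*S - 2*j(-2) = -279*121 - 2*(-16) = -33759 + 32 = -33727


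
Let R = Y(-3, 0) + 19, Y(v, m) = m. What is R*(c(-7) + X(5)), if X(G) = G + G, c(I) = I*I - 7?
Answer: 988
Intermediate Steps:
c(I) = -7 + I² (c(I) = I² - 7 = -7 + I²)
X(G) = 2*G
R = 19 (R = 0 + 19 = 19)
R*(c(-7) + X(5)) = 19*((-7 + (-7)²) + 2*5) = 19*((-7 + 49) + 10) = 19*(42 + 10) = 19*52 = 988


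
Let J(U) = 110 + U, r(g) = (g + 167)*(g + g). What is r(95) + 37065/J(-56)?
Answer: 908395/18 ≈ 50466.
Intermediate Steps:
r(g) = 2*g*(167 + g) (r(g) = (167 + g)*(2*g) = 2*g*(167 + g))
r(95) + 37065/J(-56) = 2*95*(167 + 95) + 37065/(110 - 56) = 2*95*262 + 37065/54 = 49780 + 37065*(1/54) = 49780 + 12355/18 = 908395/18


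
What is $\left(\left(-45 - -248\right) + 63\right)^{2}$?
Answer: $70756$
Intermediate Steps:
$\left(\left(-45 - -248\right) + 63\right)^{2} = \left(\left(-45 + 248\right) + 63\right)^{2} = \left(203 + 63\right)^{2} = 266^{2} = 70756$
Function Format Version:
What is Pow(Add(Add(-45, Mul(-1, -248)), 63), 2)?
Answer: 70756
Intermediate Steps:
Pow(Add(Add(-45, Mul(-1, -248)), 63), 2) = Pow(Add(Add(-45, 248), 63), 2) = Pow(Add(203, 63), 2) = Pow(266, 2) = 70756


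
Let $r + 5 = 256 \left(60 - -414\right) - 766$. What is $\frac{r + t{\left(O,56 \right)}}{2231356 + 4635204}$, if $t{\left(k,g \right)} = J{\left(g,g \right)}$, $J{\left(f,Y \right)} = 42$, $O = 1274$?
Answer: $\frac{24123}{1373312} \approx 0.017566$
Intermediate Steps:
$t{\left(k,g \right)} = 42$
$r = 120573$ ($r = -5 - \left(766 - 256 \left(60 - -414\right)\right) = -5 - \left(766 - 256 \left(60 + 414\right)\right) = -5 + \left(256 \cdot 474 - 766\right) = -5 + \left(121344 - 766\right) = -5 + 120578 = 120573$)
$\frac{r + t{\left(O,56 \right)}}{2231356 + 4635204} = \frac{120573 + 42}{2231356 + 4635204} = \frac{120615}{6866560} = 120615 \cdot \frac{1}{6866560} = \frac{24123}{1373312}$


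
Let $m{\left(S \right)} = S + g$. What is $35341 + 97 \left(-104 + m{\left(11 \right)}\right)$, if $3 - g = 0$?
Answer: $26611$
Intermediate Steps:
$g = 3$ ($g = 3 - 0 = 3 + 0 = 3$)
$m{\left(S \right)} = 3 + S$ ($m{\left(S \right)} = S + 3 = 3 + S$)
$35341 + 97 \left(-104 + m{\left(11 \right)}\right) = 35341 + 97 \left(-104 + \left(3 + 11\right)\right) = 35341 + 97 \left(-104 + 14\right) = 35341 + 97 \left(-90\right) = 35341 - 8730 = 26611$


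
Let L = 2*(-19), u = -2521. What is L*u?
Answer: 95798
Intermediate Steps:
L = -38
L*u = -38*(-2521) = 95798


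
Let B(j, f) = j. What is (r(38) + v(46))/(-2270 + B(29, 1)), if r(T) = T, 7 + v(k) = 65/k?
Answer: -497/34362 ≈ -0.014464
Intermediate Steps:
v(k) = -7 + 65/k
(r(38) + v(46))/(-2270 + B(29, 1)) = (38 + (-7 + 65/46))/(-2270 + 29) = (38 + (-7 + 65*(1/46)))/(-2241) = (38 + (-7 + 65/46))*(-1/2241) = (38 - 257/46)*(-1/2241) = (1491/46)*(-1/2241) = -497/34362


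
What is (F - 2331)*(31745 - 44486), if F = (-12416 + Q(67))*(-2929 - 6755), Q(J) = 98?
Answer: -1519812491121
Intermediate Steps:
F = 119287512 (F = (-12416 + 98)*(-2929 - 6755) = -12318*(-9684) = 119287512)
(F - 2331)*(31745 - 44486) = (119287512 - 2331)*(31745 - 44486) = 119285181*(-12741) = -1519812491121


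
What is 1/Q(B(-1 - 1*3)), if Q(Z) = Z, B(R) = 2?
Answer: ½ ≈ 0.50000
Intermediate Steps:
1/Q(B(-1 - 1*3)) = 1/2 = ½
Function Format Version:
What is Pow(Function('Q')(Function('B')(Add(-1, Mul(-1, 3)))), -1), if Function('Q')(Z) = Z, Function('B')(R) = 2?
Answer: Rational(1, 2) ≈ 0.50000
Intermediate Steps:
Pow(Function('Q')(Function('B')(Add(-1, Mul(-1, 3)))), -1) = Pow(2, -1) = Rational(1, 2)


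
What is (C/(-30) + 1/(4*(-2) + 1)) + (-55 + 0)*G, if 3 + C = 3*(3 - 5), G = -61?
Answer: 234861/70 ≈ 3355.2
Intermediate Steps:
C = -9 (C = -3 + 3*(3 - 5) = -3 + 3*(-2) = -3 - 6 = -9)
(C/(-30) + 1/(4*(-2) + 1)) + (-55 + 0)*G = (-9/(-30) + 1/(4*(-2) + 1)) + (-55 + 0)*(-61) = (-9*(-1/30) + 1/(-8 + 1)) - 55*(-61) = (3/10 + 1/(-7)) + 3355 = (3/10 + 1*(-⅐)) + 3355 = (3/10 - ⅐) + 3355 = 11/70 + 3355 = 234861/70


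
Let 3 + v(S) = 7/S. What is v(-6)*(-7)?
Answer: 175/6 ≈ 29.167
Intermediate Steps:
v(S) = -3 + 7/S
v(-6)*(-7) = (-3 + 7/(-6))*(-7) = (-3 + 7*(-⅙))*(-7) = (-3 - 7/6)*(-7) = -25/6*(-7) = 175/6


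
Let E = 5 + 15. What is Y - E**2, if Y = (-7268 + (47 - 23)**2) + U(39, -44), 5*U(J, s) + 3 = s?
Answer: -35507/5 ≈ -7101.4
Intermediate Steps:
U(J, s) = -3/5 + s/5
E = 20
Y = -33507/5 (Y = (-7268 + (47 - 23)**2) + (-3/5 + (1/5)*(-44)) = (-7268 + 24**2) + (-3/5 - 44/5) = (-7268 + 576) - 47/5 = -6692 - 47/5 = -33507/5 ≈ -6701.4)
Y - E**2 = -33507/5 - 1*20**2 = -33507/5 - 1*400 = -33507/5 - 400 = -35507/5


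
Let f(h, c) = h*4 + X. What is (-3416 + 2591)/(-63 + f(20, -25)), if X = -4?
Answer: -825/13 ≈ -63.462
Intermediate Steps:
f(h, c) = -4 + 4*h (f(h, c) = h*4 - 4 = 4*h - 4 = -4 + 4*h)
(-3416 + 2591)/(-63 + f(20, -25)) = (-3416 + 2591)/(-63 + (-4 + 4*20)) = -825/(-63 + (-4 + 80)) = -825/(-63 + 76) = -825/13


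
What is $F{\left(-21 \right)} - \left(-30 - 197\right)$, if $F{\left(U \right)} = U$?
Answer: $206$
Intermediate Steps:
$F{\left(-21 \right)} - \left(-30 - 197\right) = -21 - \left(-30 - 197\right) = -21 - -227 = -21 + 227 = 206$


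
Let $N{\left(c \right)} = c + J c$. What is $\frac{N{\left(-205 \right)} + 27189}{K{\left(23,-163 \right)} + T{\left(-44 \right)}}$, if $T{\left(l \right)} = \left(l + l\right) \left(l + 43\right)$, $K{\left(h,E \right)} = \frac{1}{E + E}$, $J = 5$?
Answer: $\frac{8462634}{28687} \approx 295.0$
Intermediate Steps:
$K{\left(h,E \right)} = \frac{1}{2 E}$
$T{\left(l \right)} = 2 l \left(43 + l\right)$
$N{\left(c \right)} = 6 c$ ($N{\left(c \right)} = c + 5 c = 6 c$)
$\frac{N{\left(-205 \right)} + 27189}{K{\left(23,-163 \right)} + T{\left(-44 \right)}} = \frac{6 \left(-205\right) + 27189}{\frac{1}{2 \left(-163\right)} + 2 \left(-44\right) \left(43 - 44\right)} = \frac{-1230 + 27189}{\frac{1}{2} \left(- \frac{1}{163}\right) + 2 \left(-44\right) \left(-1\right)} = \frac{25959}{- \frac{1}{326} + 88} = \frac{25959}{\frac{28687}{326}} = 25959 \cdot \frac{326}{28687} = \frac{8462634}{28687}$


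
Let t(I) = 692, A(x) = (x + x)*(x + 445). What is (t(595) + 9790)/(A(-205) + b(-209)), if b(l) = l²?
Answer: -10482/54719 ≈ -0.19156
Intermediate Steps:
A(x) = 2*x*(445 + x) (A(x) = (2*x)*(445 + x) = 2*x*(445 + x))
(t(595) + 9790)/(A(-205) + b(-209)) = (692 + 9790)/(2*(-205)*(445 - 205) + (-209)²) = 10482/(2*(-205)*240 + 43681) = 10482/(-98400 + 43681) = 10482/(-54719) = 10482*(-1/54719) = -10482/54719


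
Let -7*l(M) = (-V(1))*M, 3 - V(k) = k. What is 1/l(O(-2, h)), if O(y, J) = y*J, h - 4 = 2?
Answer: -7/24 ≈ -0.29167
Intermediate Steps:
h = 6 (h = 4 + 2 = 6)
O(y, J) = J*y
V(k) = 3 - k
l(M) = 2*M/7 (l(M) = -(-(3 - 1*1))*M/7 = -(-(3 - 1))*M/7 = -(-1*2)*M/7 = -(-2)*M/7 = 2*M/7)
1/l(O(-2, h)) = 1/(2*(6*(-2))/7) = 1/((2/7)*(-12)) = 1/(-24/7) = -7/24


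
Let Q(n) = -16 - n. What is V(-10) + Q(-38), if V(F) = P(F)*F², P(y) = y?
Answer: -978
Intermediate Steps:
V(F) = F³ (V(F) = F*F² = F³)
V(-10) + Q(-38) = (-10)³ + (-16 - 1*(-38)) = -1000 + (-16 + 38) = -1000 + 22 = -978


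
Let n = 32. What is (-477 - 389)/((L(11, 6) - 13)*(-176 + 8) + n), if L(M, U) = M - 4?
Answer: -433/520 ≈ -0.83269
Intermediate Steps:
L(M, U) = -4 + M
(-477 - 389)/((L(11, 6) - 13)*(-176 + 8) + n) = (-477 - 389)/(((-4 + 11) - 13)*(-176 + 8) + 32) = -866/((7 - 13)*(-168) + 32) = -866/(-6*(-168) + 32) = -866/(1008 + 32) = -866/1040 = -866*1/1040 = -433/520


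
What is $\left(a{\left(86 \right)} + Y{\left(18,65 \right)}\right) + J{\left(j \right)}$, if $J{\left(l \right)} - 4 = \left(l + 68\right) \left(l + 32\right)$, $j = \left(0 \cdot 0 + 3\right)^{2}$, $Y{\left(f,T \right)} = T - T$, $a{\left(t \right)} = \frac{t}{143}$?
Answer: $\frac{452109}{143} \approx 3161.6$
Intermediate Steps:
$a{\left(t \right)} = \frac{t}{143}$ ($a{\left(t \right)} = t \frac{1}{143} = \frac{t}{143}$)
$Y{\left(f,T \right)} = 0$
$j = 9$ ($j = \left(0 + 3\right)^{2} = 3^{2} = 9$)
$J{\left(l \right)} = 4 + \left(32 + l\right) \left(68 + l\right)$ ($J{\left(l \right)} = 4 + \left(l + 68\right) \left(l + 32\right) = 4 + \left(68 + l\right) \left(32 + l\right) = 4 + \left(32 + l\right) \left(68 + l\right)$)
$\left(a{\left(86 \right)} + Y{\left(18,65 \right)}\right) + J{\left(j \right)} = \left(\frac{1}{143} \cdot 86 + 0\right) + \left(2180 + 9^{2} + 100 \cdot 9\right) = \left(\frac{86}{143} + 0\right) + \left(2180 + 81 + 900\right) = \frac{86}{143} + 3161 = \frac{452109}{143}$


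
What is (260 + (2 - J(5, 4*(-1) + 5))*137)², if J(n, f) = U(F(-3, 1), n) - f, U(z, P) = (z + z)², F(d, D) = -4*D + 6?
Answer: 2313441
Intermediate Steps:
F(d, D) = 6 - 4*D
U(z, P) = 4*z² (U(z, P) = (2*z)² = 4*z²)
J(n, f) = 16 - f (J(n, f) = 4*(6 - 4*1)² - f = 4*(6 - 4)² - f = 4*2² - f = 4*4 - f = 16 - f)
(260 + (2 - J(5, 4*(-1) + 5))*137)² = (260 + (2 - (16 - (4*(-1) + 5)))*137)² = (260 + (2 - (16 - (-4 + 5)))*137)² = (260 + (2 - (16 - 1*1))*137)² = (260 + (2 - (16 - 1))*137)² = (260 + (2 - 1*15)*137)² = (260 + (2 - 15)*137)² = (260 - 13*137)² = (260 - 1781)² = (-1521)² = 2313441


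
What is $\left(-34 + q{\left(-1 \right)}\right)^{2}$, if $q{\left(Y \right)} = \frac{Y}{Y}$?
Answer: $1089$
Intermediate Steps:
$q{\left(Y \right)} = 1$
$\left(-34 + q{\left(-1 \right)}\right)^{2} = \left(-34 + 1\right)^{2} = \left(-33\right)^{2} = 1089$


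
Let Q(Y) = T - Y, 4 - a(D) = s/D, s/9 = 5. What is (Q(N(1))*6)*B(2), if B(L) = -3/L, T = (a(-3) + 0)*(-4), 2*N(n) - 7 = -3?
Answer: 702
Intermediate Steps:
s = 45 (s = 9*5 = 45)
a(D) = 4 - 45/D
N(n) = 2 (N(n) = 7/2 + (1/2)*(-3) = 7/2 - 3/2 = 2)
T = -76 (T = ((4 - 45/(-3)) + 0)*(-4) = ((4 - 45*(-1/3)) + 0)*(-4) = ((4 + 15) + 0)*(-4) = (19 + 0)*(-4) = 19*(-4) = -76)
Q(Y) = -76 - Y
(Q(N(1))*6)*B(2) = ((-76 - 1*2)*6)*(-3/2) = ((-76 - 2)*6)*(-3*1/2) = -78*6*(-3/2) = -468*(-3/2) = 702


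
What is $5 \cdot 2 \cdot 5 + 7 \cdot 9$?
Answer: $113$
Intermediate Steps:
$5 \cdot 2 \cdot 5 + 7 \cdot 9 = 5 \cdot 10 + 63 = 50 + 63 = 113$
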